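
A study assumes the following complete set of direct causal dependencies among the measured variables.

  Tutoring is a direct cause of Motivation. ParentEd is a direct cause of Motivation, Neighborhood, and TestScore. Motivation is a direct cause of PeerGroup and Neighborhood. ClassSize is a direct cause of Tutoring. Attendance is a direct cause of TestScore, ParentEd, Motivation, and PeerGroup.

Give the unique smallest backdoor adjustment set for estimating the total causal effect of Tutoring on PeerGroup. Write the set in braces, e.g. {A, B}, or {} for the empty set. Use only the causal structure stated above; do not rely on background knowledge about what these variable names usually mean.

{}

Variables eligible for adjustment (non-descendants of Tutoring, excluding Tutoring and PeerGroup): {Attendance, ClassSize, ParentEd, TestScore}.
Backdoor paths from Tutoring to PeerGroup:
  (none)
With no backdoor paths the empty set already satisfies the criterion, and it is trivially minimal.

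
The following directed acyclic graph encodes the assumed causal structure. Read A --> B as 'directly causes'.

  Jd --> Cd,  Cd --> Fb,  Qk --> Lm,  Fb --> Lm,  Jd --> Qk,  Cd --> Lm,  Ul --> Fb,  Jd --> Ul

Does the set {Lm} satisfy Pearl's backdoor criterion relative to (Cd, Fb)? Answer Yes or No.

Backdoor paths from Cd to Fb (paths whose first edge points into Cd):
  P1: Cd <- Jd -> Ul -> Fb
  P2: Cd <- Jd -> Qk -> Lm <- Fb
Condition 1 (no descendant of Cd in the set): FAILS — Lm is a descendant of Cd.
Condition 2 (every backdoor path blocked by {Lm}):
  P1: open — no interior node is in the conditioning set.
  P2: open — collider(s) Lm are conditioned on (or have a conditioned descendant) and no non-collider on the path is in the set.
{Lm} does not satisfy the backdoor criterion.

No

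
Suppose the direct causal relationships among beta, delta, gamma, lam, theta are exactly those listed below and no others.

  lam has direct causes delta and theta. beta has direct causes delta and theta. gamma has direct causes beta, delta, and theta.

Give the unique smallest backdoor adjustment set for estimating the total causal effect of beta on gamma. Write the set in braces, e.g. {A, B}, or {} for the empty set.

{delta, theta}

Variables eligible for adjustment (non-descendants of beta, excluding beta and gamma): {delta, lam, theta}.
Backdoor paths from beta to gamma:
  P1: beta <- delta -> lam <- theta -> gamma
  P2: beta <- delta -> gamma
  P3: beta <- theta -> lam <- delta -> gamma
  P4: beta <- theta -> gamma
The empty set is not sufficient: P2 (beta <- delta -> gamma) has no collider blocking it and no conditioned non-collider, so it is open.
Try {delta, theta}:
  P1: blocked at fork node delta ∈ conditioning set.
  P2: blocked at fork node delta ∈ conditioning set.
  P3: blocked at fork node theta ∈ conditioning set.
  P4: blocked at fork node theta ∈ conditioning set.
{delta, theta} contains no descendant of beta and blocks every backdoor path.
Every element of {delta, theta} is needed (dropping delta leaves P2 open; dropping theta leaves P4 open), so no proper subset is valid.
Among all size-2 subsets of the eligible variables, only {delta, theta} blocks every backdoor path, so it is the unique smallest valid adjustment set.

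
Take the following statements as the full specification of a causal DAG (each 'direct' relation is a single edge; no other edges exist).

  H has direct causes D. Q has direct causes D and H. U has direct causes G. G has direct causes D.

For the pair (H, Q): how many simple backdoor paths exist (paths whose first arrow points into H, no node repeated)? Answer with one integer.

A backdoor path from H to Q is any simple undirected path whose first edge points into H (i.e. leaves H via a parent).
Parents of H: {D}.
Enumerating:
  P1: H <- D -> Q
That exhausts the simple backdoor paths. Count: 1.

1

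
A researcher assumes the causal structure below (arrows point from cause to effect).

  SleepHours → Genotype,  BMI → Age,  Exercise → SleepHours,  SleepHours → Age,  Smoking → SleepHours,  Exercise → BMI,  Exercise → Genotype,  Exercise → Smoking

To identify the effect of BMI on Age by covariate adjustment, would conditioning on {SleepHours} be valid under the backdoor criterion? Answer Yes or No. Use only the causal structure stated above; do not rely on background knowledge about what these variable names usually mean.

Backdoor paths from BMI to Age (paths whose first edge points into BMI):
  P1: BMI <- Exercise -> Smoking -> SleepHours -> Age
  P2: BMI <- Exercise -> SleepHours -> Age
  P3: BMI <- Exercise -> Genotype <- SleepHours -> Age
Condition 1 (no descendant of BMI in the set): holds — descendants of BMI are {Age}; none are in {SleepHours}.
Condition 2 (every backdoor path blocked by {SleepHours}):
  P1: blocked at chain node SleepHours ∈ conditioning set.
  P2: blocked at chain node SleepHours ∈ conditioning set.
  P3: blocked at collider Genotype (neither it nor any descendant is in the conditioning set).
{SleepHours} satisfies the backdoor criterion.

Yes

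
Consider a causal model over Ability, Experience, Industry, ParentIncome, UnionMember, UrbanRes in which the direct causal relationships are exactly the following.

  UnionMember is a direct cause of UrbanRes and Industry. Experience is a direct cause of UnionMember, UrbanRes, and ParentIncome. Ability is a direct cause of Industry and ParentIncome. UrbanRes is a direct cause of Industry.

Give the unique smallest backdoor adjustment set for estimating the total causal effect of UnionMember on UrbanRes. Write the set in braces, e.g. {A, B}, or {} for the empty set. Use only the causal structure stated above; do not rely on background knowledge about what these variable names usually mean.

{Experience}

Variables eligible for adjustment (non-descendants of UnionMember, excluding UnionMember and UrbanRes): {Ability, Experience, ParentIncome}.
Backdoor paths from UnionMember to UrbanRes:
  P1: UnionMember <- Experience -> UrbanRes
  P2: UnionMember <- Experience -> ParentIncome <- Ability -> Industry <- UrbanRes
The empty set is not sufficient: P1 (UnionMember <- Experience -> UrbanRes) has no collider blocking it and no conditioned non-collider, so it is open.
Try {Experience}:
  P1: blocked at fork node Experience ∈ conditioning set.
  P2: blocked at fork node Experience ∈ conditioning set.
{Experience} contains no descendant of UnionMember and blocks every backdoor path.
No other singleton works — e.g. {Ability} leaves P1 open — so {Experience} is the unique smallest valid adjustment set.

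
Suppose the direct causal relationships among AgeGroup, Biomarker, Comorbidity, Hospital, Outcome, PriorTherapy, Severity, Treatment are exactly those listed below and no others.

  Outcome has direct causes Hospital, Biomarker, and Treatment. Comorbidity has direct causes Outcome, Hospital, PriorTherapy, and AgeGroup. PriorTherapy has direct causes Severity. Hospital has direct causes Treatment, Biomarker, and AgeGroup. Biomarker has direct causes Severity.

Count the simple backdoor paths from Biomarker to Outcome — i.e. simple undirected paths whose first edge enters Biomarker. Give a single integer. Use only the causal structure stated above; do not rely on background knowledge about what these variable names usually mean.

A backdoor path from Biomarker to Outcome is any simple undirected path whose first edge points into Biomarker (i.e. leaves Biomarker via a parent).
Parents of Biomarker: {Severity}.
Enumerating:
  P1: Biomarker <- Severity -> PriorTherapy -> Comorbidity <- AgeGroup -> Hospital <- Treatment -> Outcome
  P2: Biomarker <- Severity -> PriorTherapy -> Comorbidity <- AgeGroup -> Hospital -> Outcome
  P3: Biomarker <- Severity -> PriorTherapy -> Comorbidity <- Hospital <- Treatment -> Outcome
  P4: Biomarker <- Severity -> PriorTherapy -> Comorbidity <- Hospital -> Outcome
  P5: Biomarker <- Severity -> PriorTherapy -> Comorbidity <- Outcome
That exhausts the simple backdoor paths. Count: 5.

5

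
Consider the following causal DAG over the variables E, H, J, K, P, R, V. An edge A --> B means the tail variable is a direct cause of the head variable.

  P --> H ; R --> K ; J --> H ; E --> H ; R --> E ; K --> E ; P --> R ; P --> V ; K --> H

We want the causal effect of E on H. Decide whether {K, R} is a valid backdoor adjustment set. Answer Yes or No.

Yes

Backdoor paths from E to H (paths whose first edge points into E):
  P1: E <- R <- P -> H
  P2: E <- R -> K -> H
  P3: E <- K <- R <- P -> H
  P4: E <- K -> H
Condition 1 (no descendant of E in the set): holds — descendants of E are {H}; none are in {K, R}.
Condition 2 (every backdoor path blocked by {K, R}):
  P1: blocked at chain node R ∈ conditioning set.
  P2: blocked at fork node R ∈ conditioning set.
  P3: blocked at chain node K ∈ conditioning set.
  P4: blocked at fork node K ∈ conditioning set.
{K, R} satisfies the backdoor criterion.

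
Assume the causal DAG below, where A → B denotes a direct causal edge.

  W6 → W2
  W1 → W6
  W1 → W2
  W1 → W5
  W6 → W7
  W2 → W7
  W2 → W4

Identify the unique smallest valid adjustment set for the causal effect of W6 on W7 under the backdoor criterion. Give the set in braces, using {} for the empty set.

{W1}

Variables eligible for adjustment (non-descendants of W6, excluding W6 and W7): {W1, W5}.
Backdoor paths from W6 to W7:
  P1: W6 <- W1 -> W2 -> W7
The empty set is not sufficient: P1 (W6 <- W1 -> W2 -> W7) has no collider blocking it and no conditioned non-collider, so it is open.
Try {W1}:
  P1: blocked at fork node W1 ∈ conditioning set.
{W1} contains no descendant of W6 and blocks every backdoor path.
No other singleton works — e.g. {W5} leaves P1 open — so {W1} is the unique smallest valid adjustment set.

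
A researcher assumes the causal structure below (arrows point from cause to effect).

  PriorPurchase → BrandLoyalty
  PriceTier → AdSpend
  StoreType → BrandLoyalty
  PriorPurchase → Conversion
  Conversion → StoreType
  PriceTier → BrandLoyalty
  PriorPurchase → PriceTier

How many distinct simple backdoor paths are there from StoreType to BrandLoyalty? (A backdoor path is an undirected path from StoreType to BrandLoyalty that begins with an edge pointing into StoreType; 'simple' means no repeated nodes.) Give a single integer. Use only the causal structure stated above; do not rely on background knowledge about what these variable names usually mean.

A backdoor path from StoreType to BrandLoyalty is any simple undirected path whose first edge points into StoreType (i.e. leaves StoreType via a parent).
Parents of StoreType: {Conversion}.
Enumerating:
  P1: StoreType <- Conversion <- PriorPurchase -> PriceTier -> BrandLoyalty
  P2: StoreType <- Conversion <- PriorPurchase -> BrandLoyalty
That exhausts the simple backdoor paths. Count: 2.

2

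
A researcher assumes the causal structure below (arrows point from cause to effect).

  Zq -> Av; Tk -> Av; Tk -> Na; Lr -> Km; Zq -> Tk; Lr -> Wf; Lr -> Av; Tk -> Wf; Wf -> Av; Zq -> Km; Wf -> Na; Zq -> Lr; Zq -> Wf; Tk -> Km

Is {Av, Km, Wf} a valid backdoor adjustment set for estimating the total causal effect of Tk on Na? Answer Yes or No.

Backdoor paths from Tk to Na (paths whose first edge points into Tk):
  P1: Tk <- Zq -> Lr -> Wf -> Na
  P2: Tk <- Zq -> Lr -> Av <- Wf -> Na
  P3: Tk <- Zq -> Wf -> Na
  P4: Tk <- Zq -> Km <- Lr -> Wf -> Na
  P5: Tk <- Zq -> Km <- Lr -> Av <- Wf -> Na
  P6: Tk <- Zq -> Av <- Lr -> Wf -> Na
  P7: Tk <- Zq -> Av <- Wf -> Na
Condition 1 (no descendant of Tk in the set): FAILS — Av, Km, and Wf are descendants of Tk.
Condition 2 (every backdoor path blocked by {Av, Km, Wf}):
  P1: blocked at chain node Wf ∈ conditioning set.
  P2: blocked at fork node Wf ∈ conditioning set.
  P3: blocked at chain node Wf ∈ conditioning set.
  P4: blocked at chain node Wf ∈ conditioning set.
  P5: blocked at fork node Wf ∈ conditioning set.
  P6: blocked at chain node Wf ∈ conditioning set.
  P7: blocked at fork node Wf ∈ conditioning set.
{Av, Km, Wf} does not satisfy the backdoor criterion.

No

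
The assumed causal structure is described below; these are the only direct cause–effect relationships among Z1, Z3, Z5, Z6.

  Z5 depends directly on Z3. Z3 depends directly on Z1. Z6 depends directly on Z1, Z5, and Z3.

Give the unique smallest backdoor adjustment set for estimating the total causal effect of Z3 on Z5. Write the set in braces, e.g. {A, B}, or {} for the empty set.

{}

Variables eligible for adjustment (non-descendants of Z3, excluding Z3 and Z5): {Z1}.
Backdoor paths from Z3 to Z5:
  P1: Z3 <- Z1 -> Z6 <- Z5
Each backdoor path contains an unconditioned collider, so every path is already blocked with the empty conditioning set:
  P1: blocked at collider Z6 (neither it nor any descendant is in the conditioning set).
The empty set is therefore the unique smallest valid set.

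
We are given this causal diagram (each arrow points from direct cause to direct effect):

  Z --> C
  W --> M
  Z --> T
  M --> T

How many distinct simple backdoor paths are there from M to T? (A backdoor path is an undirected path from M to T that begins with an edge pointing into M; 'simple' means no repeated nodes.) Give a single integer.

A backdoor path from M to T is any simple undirected path whose first edge points into M (i.e. leaves M via a parent).
Parents of M: {W}.
No simple path from any parent of M reaches T without revisiting M, so there are no backdoor paths.

0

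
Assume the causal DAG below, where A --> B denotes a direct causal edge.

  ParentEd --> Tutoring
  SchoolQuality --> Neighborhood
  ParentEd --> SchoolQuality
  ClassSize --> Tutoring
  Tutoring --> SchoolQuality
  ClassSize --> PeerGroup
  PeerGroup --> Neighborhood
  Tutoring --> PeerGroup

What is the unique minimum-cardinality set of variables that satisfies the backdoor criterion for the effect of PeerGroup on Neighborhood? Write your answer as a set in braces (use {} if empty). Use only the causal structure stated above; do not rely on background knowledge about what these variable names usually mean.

Variables eligible for adjustment (non-descendants of PeerGroup, excluding PeerGroup and Neighborhood): {ClassSize, ParentEd, SchoolQuality, Tutoring}.
Backdoor paths from PeerGroup to Neighborhood:
  P1: PeerGroup <- ClassSize -> Tutoring <- ParentEd -> SchoolQuality -> Neighborhood
  P2: PeerGroup <- ClassSize -> Tutoring -> SchoolQuality -> Neighborhood
  P3: PeerGroup <- Tutoring <- ParentEd -> SchoolQuality -> Neighborhood
  P4: PeerGroup <- Tutoring -> SchoolQuality -> Neighborhood
The empty set is not sufficient: P2 (PeerGroup <- ClassSize -> Tutoring -> SchoolQuality -> Neighborhood) has no collider blocking it and no conditioned non-collider, so it is open.
Try {SchoolQuality}:
  P1: blocked at chain node SchoolQuality ∈ conditioning set.
  P2: blocked at chain node SchoolQuality ∈ conditioning set.
  P3: blocked at chain node SchoolQuality ∈ conditioning set.
  P4: blocked at chain node SchoolQuality ∈ conditioning set.
{SchoolQuality} contains no descendant of PeerGroup and blocks every backdoor path.
No other singleton works — e.g. {ClassSize} leaves P3 open — so {SchoolQuality} is the unique smallest valid adjustment set.

{SchoolQuality}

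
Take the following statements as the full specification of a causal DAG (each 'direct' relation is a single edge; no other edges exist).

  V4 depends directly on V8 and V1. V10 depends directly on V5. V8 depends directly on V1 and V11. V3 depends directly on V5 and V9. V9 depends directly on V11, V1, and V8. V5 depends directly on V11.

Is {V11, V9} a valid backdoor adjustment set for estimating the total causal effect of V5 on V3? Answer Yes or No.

Yes

Backdoor paths from V5 to V3 (paths whose first edge points into V5):
  P1: V5 <- V11 -> V8 <- V1 -> V9 -> V3
  P2: V5 <- V11 -> V8 -> V9 -> V3
  P3: V5 <- V11 -> V8 -> V4 <- V1 -> V9 -> V3
  P4: V5 <- V11 -> V9 -> V3
Condition 1 (no descendant of V5 in the set): holds — descendants of V5 are {V10, V3}; none are in {V11, V9}.
Condition 2 (every backdoor path blocked by {V11, V9}):
  P1: blocked at fork node V11 ∈ conditioning set.
  P2: blocked at fork node V11 ∈ conditioning set.
  P3: blocked at fork node V11 ∈ conditioning set.
  P4: blocked at fork node V11 ∈ conditioning set.
{V11, V9} satisfies the backdoor criterion.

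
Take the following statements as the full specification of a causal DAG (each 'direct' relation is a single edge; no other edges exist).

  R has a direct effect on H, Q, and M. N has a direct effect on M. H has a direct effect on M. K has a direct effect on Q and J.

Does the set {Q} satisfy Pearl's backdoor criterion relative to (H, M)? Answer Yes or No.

Backdoor paths from H to M (paths whose first edge points into H):
  P1: H <- R -> M
Condition 1 (no descendant of H in the set): holds — descendants of H are {M}; none are in {Q}.
Condition 2 (every backdoor path blocked by {Q}):
  P1: open — no interior node is in the conditioning set.
{Q} does not satisfy the backdoor criterion.

No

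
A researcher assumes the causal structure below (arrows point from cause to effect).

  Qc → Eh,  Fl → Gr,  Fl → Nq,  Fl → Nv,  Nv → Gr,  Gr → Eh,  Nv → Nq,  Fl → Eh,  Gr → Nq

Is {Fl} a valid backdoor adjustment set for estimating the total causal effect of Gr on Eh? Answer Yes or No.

Yes

Backdoor paths from Gr to Eh (paths whose first edge points into Gr):
  P1: Gr <- Fl -> Eh
  P2: Gr <- Nv <- Fl -> Eh
  P3: Gr <- Nv -> Nq <- Fl -> Eh
Condition 1 (no descendant of Gr in the set): holds — descendants of Gr are {Eh, Nq}; none are in {Fl}.
Condition 2 (every backdoor path blocked by {Fl}):
  P1: blocked at fork node Fl ∈ conditioning set.
  P2: blocked at fork node Fl ∈ conditioning set.
  P3: blocked at collider Nq (neither it nor any descendant is in the conditioning set).
{Fl} satisfies the backdoor criterion.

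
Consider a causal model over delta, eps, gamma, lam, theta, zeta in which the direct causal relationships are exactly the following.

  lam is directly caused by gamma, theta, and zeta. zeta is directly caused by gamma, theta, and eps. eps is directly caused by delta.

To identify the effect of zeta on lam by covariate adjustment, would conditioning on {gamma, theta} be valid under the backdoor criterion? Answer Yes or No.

Backdoor paths from zeta to lam (paths whose first edge points into zeta):
  P1: zeta <- gamma -> lam
  P2: zeta <- theta -> lam
Condition 1 (no descendant of zeta in the set): holds — descendants of zeta are {lam}; none are in {gamma, theta}.
Condition 2 (every backdoor path blocked by {gamma, theta}):
  P1: blocked at fork node gamma ∈ conditioning set.
  P2: blocked at fork node theta ∈ conditioning set.
{gamma, theta} satisfies the backdoor criterion.

Yes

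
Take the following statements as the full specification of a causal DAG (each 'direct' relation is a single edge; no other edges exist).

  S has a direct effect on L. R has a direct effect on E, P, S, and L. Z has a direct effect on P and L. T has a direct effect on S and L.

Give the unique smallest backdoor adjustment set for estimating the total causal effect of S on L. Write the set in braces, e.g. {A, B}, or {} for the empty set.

{R, T}

Variables eligible for adjustment (non-descendants of S, excluding S and L): {E, P, R, T, Z}.
Backdoor paths from S to L:
  P1: S <- T -> L
  P2: S <- R -> P <- Z -> L
  P3: S <- R -> L
The empty set is not sufficient: P1 (S <- T -> L) has no collider blocking it and no conditioned non-collider, so it is open.
Try {R, T}:
  P1: blocked at fork node T ∈ conditioning set.
  P2: blocked at fork node R ∈ conditioning set.
  P3: blocked at fork node R ∈ conditioning set.
{R, T} contains no descendant of S and blocks every backdoor path.
Every element of {R, T} is needed (dropping R leaves P3 open; dropping T leaves P1 open), so no proper subset is valid.
Among all size-2 subsets of the eligible variables, only {R, T} blocks every backdoor path, so it is the unique smallest valid adjustment set.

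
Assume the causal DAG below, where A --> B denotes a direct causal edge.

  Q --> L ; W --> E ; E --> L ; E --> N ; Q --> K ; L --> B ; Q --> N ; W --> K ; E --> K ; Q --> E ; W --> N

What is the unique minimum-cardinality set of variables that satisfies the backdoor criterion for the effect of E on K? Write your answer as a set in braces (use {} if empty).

{Q, W}

Variables eligible for adjustment (non-descendants of E, excluding E and K): {Q, W}.
Backdoor paths from E to K:
  P1: E <- Q -> K
  P2: E <- Q -> N <- W -> K
  P3: E <- W -> K
  P4: E <- W -> N <- Q -> K
The empty set is not sufficient: P1 (E <- Q -> K) has no collider blocking it and no conditioned non-collider, so it is open.
Try {Q, W}:
  P1: blocked at fork node Q ∈ conditioning set.
  P2: blocked at fork node Q ∈ conditioning set.
  P3: blocked at fork node W ∈ conditioning set.
  P4: blocked at fork node W ∈ conditioning set.
{Q, W} contains no descendant of E and blocks every backdoor path.
Every element of {Q, W} is needed (dropping Q leaves P1 open; dropping W leaves P3 open), so no proper subset is valid.
Among all size-2 subsets of the eligible variables, only {Q, W} blocks every backdoor path, so it is the unique smallest valid adjustment set.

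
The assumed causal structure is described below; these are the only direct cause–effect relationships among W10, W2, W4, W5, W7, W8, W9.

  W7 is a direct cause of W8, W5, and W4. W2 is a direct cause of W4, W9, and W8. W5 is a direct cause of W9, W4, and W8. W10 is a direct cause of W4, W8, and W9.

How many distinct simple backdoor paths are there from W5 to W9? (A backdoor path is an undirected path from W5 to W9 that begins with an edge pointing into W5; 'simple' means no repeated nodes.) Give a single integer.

8

A backdoor path from W5 to W9 is any simple undirected path whose first edge points into W5 (i.e. leaves W5 via a parent).
Parents of W5: {W7}.
Enumerating:
  P1: W5 <- W7 -> W4 <- W10 -> W9
  P2: W5 <- W7 -> W4 <- W10 -> W8 <- W2 -> W9
  P3: W5 <- W7 -> W4 <- W2 -> W9
  P4: W5 <- W7 -> W4 <- W2 -> W8 <- W10 -> W9
  P5: W5 <- W7 -> W8 <- W10 -> W4 <- W2 -> W9
  P6: W5 <- W7 -> W8 <- W10 -> W9
  P7: W5 <- W7 -> W8 <- W2 -> W4 <- W10 -> W9
  P8: W5 <- W7 -> W8 <- W2 -> W9
That exhausts the simple backdoor paths. Count: 8.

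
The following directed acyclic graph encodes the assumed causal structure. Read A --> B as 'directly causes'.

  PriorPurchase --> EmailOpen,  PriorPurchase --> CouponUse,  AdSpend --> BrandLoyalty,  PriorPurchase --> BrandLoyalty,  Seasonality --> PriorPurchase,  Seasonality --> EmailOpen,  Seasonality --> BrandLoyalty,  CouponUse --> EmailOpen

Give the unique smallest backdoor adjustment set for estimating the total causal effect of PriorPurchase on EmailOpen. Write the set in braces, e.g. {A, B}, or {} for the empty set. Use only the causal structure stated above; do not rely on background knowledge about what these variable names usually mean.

{Seasonality}

Variables eligible for adjustment (non-descendants of PriorPurchase, excluding PriorPurchase and EmailOpen): {AdSpend, Seasonality}.
Backdoor paths from PriorPurchase to EmailOpen:
  P1: PriorPurchase <- Seasonality -> EmailOpen
The empty set is not sufficient: P1 (PriorPurchase <- Seasonality -> EmailOpen) has no collider blocking it and no conditioned non-collider, so it is open.
Try {Seasonality}:
  P1: blocked at fork node Seasonality ∈ conditioning set.
{Seasonality} contains no descendant of PriorPurchase and blocks every backdoor path.
No other singleton works — e.g. {AdSpend} leaves P1 open — so {Seasonality} is the unique smallest valid adjustment set.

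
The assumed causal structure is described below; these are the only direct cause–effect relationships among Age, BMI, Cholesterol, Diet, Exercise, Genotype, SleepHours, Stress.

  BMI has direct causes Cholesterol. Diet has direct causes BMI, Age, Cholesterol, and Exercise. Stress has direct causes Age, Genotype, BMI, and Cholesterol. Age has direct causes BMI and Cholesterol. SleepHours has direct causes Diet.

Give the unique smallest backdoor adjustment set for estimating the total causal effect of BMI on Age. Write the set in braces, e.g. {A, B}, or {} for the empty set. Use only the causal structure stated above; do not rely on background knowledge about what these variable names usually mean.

Variables eligible for adjustment (non-descendants of BMI, excluding BMI and Age): {Cholesterol, Exercise, Genotype}.
Backdoor paths from BMI to Age:
  P1: BMI <- Cholesterol -> Age
  P2: BMI <- Cholesterol -> Diet <- Age
  P3: BMI <- Cholesterol -> Stress <- Age
The empty set is not sufficient: P1 (BMI <- Cholesterol -> Age) has no collider blocking it and no conditioned non-collider, so it is open.
Try {Cholesterol}:
  P1: blocked at fork node Cholesterol ∈ conditioning set.
  P2: blocked at fork node Cholesterol ∈ conditioning set.
  P3: blocked at fork node Cholesterol ∈ conditioning set.
{Cholesterol} contains no descendant of BMI and blocks every backdoor path.
No other singleton works — e.g. {Genotype} leaves P1 open — so {Cholesterol} is the unique smallest valid adjustment set.

{Cholesterol}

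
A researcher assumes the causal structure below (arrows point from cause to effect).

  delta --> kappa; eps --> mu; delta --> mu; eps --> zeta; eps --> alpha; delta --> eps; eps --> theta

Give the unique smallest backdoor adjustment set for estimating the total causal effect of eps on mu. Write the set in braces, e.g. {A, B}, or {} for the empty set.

Variables eligible for adjustment (non-descendants of eps, excluding eps and mu): {delta, kappa}.
Backdoor paths from eps to mu:
  P1: eps <- delta -> mu
The empty set is not sufficient: P1 (eps <- delta -> mu) has no collider blocking it and no conditioned non-collider, so it is open.
Try {delta}:
  P1: blocked at fork node delta ∈ conditioning set.
{delta} contains no descendant of eps and blocks every backdoor path.
No other singleton works — e.g. {kappa} leaves P1 open — so {delta} is the unique smallest valid adjustment set.

{delta}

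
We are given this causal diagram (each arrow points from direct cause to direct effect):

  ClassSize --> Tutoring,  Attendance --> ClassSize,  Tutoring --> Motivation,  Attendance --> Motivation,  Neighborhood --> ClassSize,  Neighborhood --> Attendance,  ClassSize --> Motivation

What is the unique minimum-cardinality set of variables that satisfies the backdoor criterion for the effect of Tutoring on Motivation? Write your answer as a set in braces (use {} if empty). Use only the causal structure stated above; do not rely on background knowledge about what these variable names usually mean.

Variables eligible for adjustment (non-descendants of Tutoring, excluding Tutoring and Motivation): {Attendance, ClassSize, Neighborhood}.
Backdoor paths from Tutoring to Motivation:
  P1: Tutoring <- ClassSize <- Neighborhood -> Attendance -> Motivation
  P2: Tutoring <- ClassSize <- Attendance -> Motivation
  P3: Tutoring <- ClassSize -> Motivation
The empty set is not sufficient: P1 (Tutoring <- ClassSize <- Neighborhood -> Attendance -> Motivation) has no collider blocking it and no conditioned non-collider, so it is open.
Try {ClassSize}:
  P1: blocked at chain node ClassSize ∈ conditioning set.
  P2: blocked at chain node ClassSize ∈ conditioning set.
  P3: blocked at fork node ClassSize ∈ conditioning set.
{ClassSize} contains no descendant of Tutoring and blocks every backdoor path.
No other singleton works — e.g. {Neighborhood} leaves P2 open — so {ClassSize} is the unique smallest valid adjustment set.

{ClassSize}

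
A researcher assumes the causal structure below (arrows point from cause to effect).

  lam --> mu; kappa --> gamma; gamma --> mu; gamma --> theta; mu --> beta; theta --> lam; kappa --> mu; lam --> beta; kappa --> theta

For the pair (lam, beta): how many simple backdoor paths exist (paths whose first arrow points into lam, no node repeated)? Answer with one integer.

A backdoor path from lam to beta is any simple undirected path whose first edge points into lam (i.e. leaves lam via a parent).
Parents of lam: {theta}.
Enumerating:
  P1: lam <- theta <- kappa -> gamma -> mu -> beta
  P2: lam <- theta <- kappa -> mu -> beta
  P3: lam <- theta <- gamma <- kappa -> mu -> beta
  P4: lam <- theta <- gamma -> mu -> beta
That exhausts the simple backdoor paths. Count: 4.

4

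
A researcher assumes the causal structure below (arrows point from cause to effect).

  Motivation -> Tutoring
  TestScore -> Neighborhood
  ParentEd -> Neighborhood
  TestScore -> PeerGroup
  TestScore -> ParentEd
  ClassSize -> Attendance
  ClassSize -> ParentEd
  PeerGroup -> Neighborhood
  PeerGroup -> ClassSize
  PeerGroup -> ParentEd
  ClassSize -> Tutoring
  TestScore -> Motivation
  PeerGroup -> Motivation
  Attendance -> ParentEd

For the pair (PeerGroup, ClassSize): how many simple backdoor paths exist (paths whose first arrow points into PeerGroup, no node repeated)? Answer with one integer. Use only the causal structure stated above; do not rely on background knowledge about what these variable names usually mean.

5

A backdoor path from PeerGroup to ClassSize is any simple undirected path whose first edge points into PeerGroup (i.e. leaves PeerGroup via a parent).
Parents of PeerGroup: {TestScore}.
Enumerating:
  P1: PeerGroup <- TestScore -> Motivation -> Tutoring <- ClassSize
  P2: PeerGroup <- TestScore -> ParentEd <- ClassSize
  P3: PeerGroup <- TestScore -> ParentEd <- Attendance <- ClassSize
  P4: PeerGroup <- TestScore -> Neighborhood <- ParentEd <- ClassSize
  P5: PeerGroup <- TestScore -> Neighborhood <- ParentEd <- Attendance <- ClassSize
That exhausts the simple backdoor paths. Count: 5.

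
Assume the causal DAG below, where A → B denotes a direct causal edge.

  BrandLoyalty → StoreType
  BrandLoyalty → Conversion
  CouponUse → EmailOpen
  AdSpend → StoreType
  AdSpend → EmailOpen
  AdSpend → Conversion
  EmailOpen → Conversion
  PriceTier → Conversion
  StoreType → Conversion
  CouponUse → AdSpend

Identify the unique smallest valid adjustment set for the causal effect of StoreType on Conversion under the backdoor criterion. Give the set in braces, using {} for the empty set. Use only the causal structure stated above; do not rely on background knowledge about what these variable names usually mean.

{AdSpend, BrandLoyalty}

Variables eligible for adjustment (non-descendants of StoreType, excluding StoreType and Conversion): {AdSpend, BrandLoyalty, CouponUse, EmailOpen, PriceTier}.
Backdoor paths from StoreType to Conversion:
  P1: StoreType <- BrandLoyalty -> Conversion
  P2: StoreType <- AdSpend <- CouponUse -> EmailOpen -> Conversion
  P3: StoreType <- AdSpend -> EmailOpen -> Conversion
  P4: StoreType <- AdSpend -> Conversion
The empty set is not sufficient: P1 (StoreType <- BrandLoyalty -> Conversion) has no collider blocking it and no conditioned non-collider, so it is open.
Try {AdSpend, BrandLoyalty}:
  P1: blocked at fork node BrandLoyalty ∈ conditioning set.
  P2: blocked at chain node AdSpend ∈ conditioning set.
  P3: blocked at fork node AdSpend ∈ conditioning set.
  P4: blocked at fork node AdSpend ∈ conditioning set.
{AdSpend, BrandLoyalty} contains no descendant of StoreType and blocks every backdoor path.
Every element of {AdSpend, BrandLoyalty} is needed (dropping AdSpend leaves P2 open; dropping BrandLoyalty leaves P1 open), so no proper subset is valid.
Among all size-2 subsets of the eligible variables, only {AdSpend, BrandLoyalty} blocks every backdoor path, so it is the unique smallest valid adjustment set.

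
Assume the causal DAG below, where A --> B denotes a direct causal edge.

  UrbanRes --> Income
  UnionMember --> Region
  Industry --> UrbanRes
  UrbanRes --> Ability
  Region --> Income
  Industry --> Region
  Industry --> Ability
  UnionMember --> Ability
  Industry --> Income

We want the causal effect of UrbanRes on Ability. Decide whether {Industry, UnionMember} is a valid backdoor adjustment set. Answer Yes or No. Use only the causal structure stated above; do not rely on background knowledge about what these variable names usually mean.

Yes

Backdoor paths from UrbanRes to Ability (paths whose first edge points into UrbanRes):
  P1: UrbanRes <- Industry -> Region <- UnionMember -> Ability
  P2: UrbanRes <- Industry -> Income <- Region <- UnionMember -> Ability
  P3: UrbanRes <- Industry -> Ability
Condition 1 (no descendant of UrbanRes in the set): holds — descendants of UrbanRes are {Ability, Income}; none are in {Industry, UnionMember}.
Condition 2 (every backdoor path blocked by {Industry, UnionMember}):
  P1: blocked at fork node Industry ∈ conditioning set.
  P2: blocked at fork node Industry ∈ conditioning set.
  P3: blocked at fork node Industry ∈ conditioning set.
{Industry, UnionMember} satisfies the backdoor criterion.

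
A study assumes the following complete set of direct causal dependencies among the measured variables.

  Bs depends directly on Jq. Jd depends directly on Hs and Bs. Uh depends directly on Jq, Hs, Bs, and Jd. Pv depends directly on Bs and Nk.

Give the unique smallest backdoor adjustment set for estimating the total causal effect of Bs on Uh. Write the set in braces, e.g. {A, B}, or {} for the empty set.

Variables eligible for adjustment (non-descendants of Bs, excluding Bs and Uh): {Hs, Jq, Nk}.
Backdoor paths from Bs to Uh:
  P1: Bs <- Jq -> Uh
The empty set is not sufficient: P1 (Bs <- Jq -> Uh) has no collider blocking it and no conditioned non-collider, so it is open.
Try {Jq}:
  P1: blocked at fork node Jq ∈ conditioning set.
{Jq} contains no descendant of Bs and blocks every backdoor path.
No other singleton works — e.g. {Hs} leaves P1 open — so {Jq} is the unique smallest valid adjustment set.

{Jq}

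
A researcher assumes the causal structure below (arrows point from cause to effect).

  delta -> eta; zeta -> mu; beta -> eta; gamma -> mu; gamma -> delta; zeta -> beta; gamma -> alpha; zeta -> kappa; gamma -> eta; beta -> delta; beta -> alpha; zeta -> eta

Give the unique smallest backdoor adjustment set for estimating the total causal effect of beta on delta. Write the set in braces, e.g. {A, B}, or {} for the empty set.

{}

Variables eligible for adjustment (non-descendants of beta, excluding beta and delta): {gamma, kappa, mu, zeta}.
Backdoor paths from beta to delta:
  P1: beta <- zeta -> mu <- gamma -> delta
  P2: beta <- zeta -> mu <- gamma -> eta <- delta
  P3: beta <- zeta -> eta <- gamma -> delta
  P4: beta <- zeta -> eta <- delta
Each backdoor path contains an unconditioned collider, so every path is already blocked with the empty conditioning set:
  P1: blocked at collider mu (neither it nor any descendant is in the conditioning set).
  P2: blocked at collider mu (neither it nor any descendant is in the conditioning set).
  P3: blocked at collider eta (neither it nor any descendant is in the conditioning set).
  P4: blocked at collider eta (neither it nor any descendant is in the conditioning set).
The empty set is therefore the unique smallest valid set.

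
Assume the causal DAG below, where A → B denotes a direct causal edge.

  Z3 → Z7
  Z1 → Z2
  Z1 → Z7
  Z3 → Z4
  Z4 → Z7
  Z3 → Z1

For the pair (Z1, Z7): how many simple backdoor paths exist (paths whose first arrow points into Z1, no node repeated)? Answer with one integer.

2

A backdoor path from Z1 to Z7 is any simple undirected path whose first edge points into Z1 (i.e. leaves Z1 via a parent).
Parents of Z1: {Z3}.
Enumerating:
  P1: Z1 <- Z3 -> Z4 -> Z7
  P2: Z1 <- Z3 -> Z7
That exhausts the simple backdoor paths. Count: 2.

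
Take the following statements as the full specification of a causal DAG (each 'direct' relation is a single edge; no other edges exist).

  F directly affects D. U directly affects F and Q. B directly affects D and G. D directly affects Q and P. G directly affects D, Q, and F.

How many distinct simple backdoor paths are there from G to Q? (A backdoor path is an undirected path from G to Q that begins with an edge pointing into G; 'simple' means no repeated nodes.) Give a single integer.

2

A backdoor path from G to Q is any simple undirected path whose first edge points into G (i.e. leaves G via a parent).
Parents of G: {B}.
Enumerating:
  P1: G <- B -> D <- F <- U -> Q
  P2: G <- B -> D -> Q
That exhausts the simple backdoor paths. Count: 2.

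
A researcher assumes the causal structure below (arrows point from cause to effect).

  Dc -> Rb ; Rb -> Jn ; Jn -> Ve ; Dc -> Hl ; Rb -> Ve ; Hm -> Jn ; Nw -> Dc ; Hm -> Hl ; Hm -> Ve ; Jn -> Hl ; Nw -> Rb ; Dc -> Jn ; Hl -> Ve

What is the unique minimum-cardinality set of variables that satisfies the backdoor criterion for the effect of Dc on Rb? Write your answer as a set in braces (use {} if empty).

{Nw}

Variables eligible for adjustment (non-descendants of Dc, excluding Dc and Rb): {Hm, Nw}.
Backdoor paths from Dc to Rb:
  P1: Dc <- Nw -> Rb
The empty set is not sufficient: P1 (Dc <- Nw -> Rb) has no collider blocking it and no conditioned non-collider, so it is open.
Try {Nw}:
  P1: blocked at fork node Nw ∈ conditioning set.
{Nw} contains no descendant of Dc and blocks every backdoor path.
No other singleton works — e.g. {Hm} leaves P1 open — so {Nw} is the unique smallest valid adjustment set.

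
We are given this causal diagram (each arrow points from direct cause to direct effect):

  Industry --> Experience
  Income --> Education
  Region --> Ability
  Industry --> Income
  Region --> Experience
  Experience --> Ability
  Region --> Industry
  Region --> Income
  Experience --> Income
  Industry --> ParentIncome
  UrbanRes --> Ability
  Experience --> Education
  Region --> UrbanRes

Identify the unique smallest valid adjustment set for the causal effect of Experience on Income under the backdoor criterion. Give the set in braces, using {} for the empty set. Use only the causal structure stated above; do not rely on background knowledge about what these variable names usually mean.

{Industry, Region}

Variables eligible for adjustment (non-descendants of Experience, excluding Experience and Income): {Industry, ParentIncome, Region, UrbanRes}.
Backdoor paths from Experience to Income:
  P1: Experience <- Region -> Industry -> Income
  P2: Experience <- Region -> Income
  P3: Experience <- Industry <- Region -> Income
  P4: Experience <- Industry -> Income
The empty set is not sufficient: P1 (Experience <- Region -> Industry -> Income) has no collider blocking it and no conditioned non-collider, so it is open.
Try {Industry, Region}:
  P1: blocked at fork node Region ∈ conditioning set.
  P2: blocked at fork node Region ∈ conditioning set.
  P3: blocked at chain node Industry ∈ conditioning set.
  P4: blocked at fork node Industry ∈ conditioning set.
{Industry, Region} contains no descendant of Experience and blocks every backdoor path.
Every element of {Industry, Region} is needed (dropping Industry leaves P4 open; dropping Region leaves P2 open), so no proper subset is valid.
Among all size-2 subsets of the eligible variables, only {Industry, Region} blocks every backdoor path, so it is the unique smallest valid adjustment set.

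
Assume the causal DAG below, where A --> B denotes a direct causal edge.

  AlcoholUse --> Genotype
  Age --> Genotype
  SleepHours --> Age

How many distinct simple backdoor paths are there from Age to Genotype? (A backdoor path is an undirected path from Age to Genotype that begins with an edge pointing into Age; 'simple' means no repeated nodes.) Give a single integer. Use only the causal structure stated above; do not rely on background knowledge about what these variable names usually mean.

A backdoor path from Age to Genotype is any simple undirected path whose first edge points into Age (i.e. leaves Age via a parent).
Parents of Age: {SleepHours}.
No simple path from any parent of Age reaches Genotype without revisiting Age, so there are no backdoor paths.

0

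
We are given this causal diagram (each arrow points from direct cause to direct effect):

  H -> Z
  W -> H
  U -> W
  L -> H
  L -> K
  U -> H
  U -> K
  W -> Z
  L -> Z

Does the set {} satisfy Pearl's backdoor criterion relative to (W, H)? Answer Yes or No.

No

Backdoor paths from W to H (paths whose first edge points into W):
  P1: W <- U -> K <- L -> H
  P2: W <- U -> K <- L -> Z <- H
  P3: W <- U -> H
Condition 1 (no descendant of W in the set): holds — descendants of W are {H, Z}; none are in {}.
Condition 2 (every backdoor path blocked by {}):
  P1: blocked at collider K (neither it nor any descendant is in the conditioning set).
  P2: blocked at collider K (neither it nor any descendant is in the conditioning set).
  P3: open — no interior node is in the conditioning set.
{} does not satisfy the backdoor criterion.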